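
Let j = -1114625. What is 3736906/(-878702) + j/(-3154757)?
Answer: -5404803572546/1386045642707 ≈ -3.8994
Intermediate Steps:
3736906/(-878702) + j/(-3154757) = 3736906/(-878702) - 1114625/(-3154757) = 3736906*(-1/878702) - 1114625*(-1/3154757) = -1868453/439351 + 1114625/3154757 = -5404803572546/1386045642707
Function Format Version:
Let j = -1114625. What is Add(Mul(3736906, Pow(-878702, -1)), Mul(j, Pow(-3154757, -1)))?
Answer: Rational(-5404803572546, 1386045642707) ≈ -3.8994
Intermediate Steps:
Add(Mul(3736906, Pow(-878702, -1)), Mul(j, Pow(-3154757, -1))) = Add(Mul(3736906, Pow(-878702, -1)), Mul(-1114625, Pow(-3154757, -1))) = Add(Mul(3736906, Rational(-1, 878702)), Mul(-1114625, Rational(-1, 3154757))) = Add(Rational(-1868453, 439351), Rational(1114625, 3154757)) = Rational(-5404803572546, 1386045642707)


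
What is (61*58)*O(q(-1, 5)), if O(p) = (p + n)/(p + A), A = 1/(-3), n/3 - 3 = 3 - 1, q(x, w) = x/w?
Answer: -196359/2 ≈ -98180.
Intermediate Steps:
n = 15 (n = 9 + 3*(3 - 1) = 9 + 3*2 = 9 + 6 = 15)
A = -⅓ ≈ -0.33333
O(p) = (15 + p)/(-⅓ + p) (O(p) = (p + 15)/(p - ⅓) = (15 + p)/(-⅓ + p))
(61*58)*O(q(-1, 5)) = (61*58)*(3*(15 - 1/5)/(-1 + 3*(-1/5))) = 3538*(3*(15 - 1*⅕)/(-1 + 3*(-1*⅕))) = 3538*(3*(15 - ⅕)/(-1 + 3*(-⅕))) = 3538*(3*(74/5)/(-1 - ⅗)) = 3538*(3*(74/5)/(-8/5)) = 3538*(3*(-5/8)*(74/5)) = 3538*(-111/4) = -196359/2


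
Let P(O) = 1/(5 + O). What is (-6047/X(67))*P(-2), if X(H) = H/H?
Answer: -6047/3 ≈ -2015.7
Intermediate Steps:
X(H) = 1
(-6047/X(67))*P(-2) = (-6047/1)/(5 - 2) = -6047*1/3 = -6047*⅓ = -6047/3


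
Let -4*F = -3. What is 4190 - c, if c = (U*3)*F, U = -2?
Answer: 8389/2 ≈ 4194.5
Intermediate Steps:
F = ¾ (F = -¼*(-3) = ¾ ≈ 0.75000)
c = -9/2 (c = -2*3*(¾) = -6*¾ = -9/2 ≈ -4.5000)
4190 - c = 4190 - 1*(-9/2) = 4190 + 9/2 = 8389/2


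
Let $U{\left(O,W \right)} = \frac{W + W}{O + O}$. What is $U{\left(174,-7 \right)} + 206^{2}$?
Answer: $\frac{7383857}{174} \approx 42436.0$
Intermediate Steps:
$U{\left(O,W \right)} = \frac{W}{O}$ ($U{\left(O,W \right)} = \frac{2 W}{2 O} = 2 W \frac{1}{2 O} = \frac{W}{O}$)
$U{\left(174,-7 \right)} + 206^{2} = - \frac{7}{174} + 206^{2} = \left(-7\right) \frac{1}{174} + 42436 = - \frac{7}{174} + 42436 = \frac{7383857}{174}$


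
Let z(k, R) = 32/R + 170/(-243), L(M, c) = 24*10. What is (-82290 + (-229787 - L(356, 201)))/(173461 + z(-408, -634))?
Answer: -24058090827/13361816513 ≈ -1.8005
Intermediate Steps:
L(M, c) = 240
z(k, R) = -170/243 + 32/R (z(k, R) = 32/R + 170*(-1/243) = 32/R - 170/243 = -170/243 + 32/R)
(-82290 + (-229787 - L(356, 201)))/(173461 + z(-408, -634)) = (-82290 + (-229787 - 1*240))/(173461 + (-170/243 + 32/(-634))) = (-82290 + (-229787 - 240))/(173461 + (-170/243 + 32*(-1/634))) = (-82290 - 230027)/(173461 + (-170/243 - 16/317)) = -312317/(173461 - 57778/77031) = -312317/13361816513/77031 = -312317*77031/13361816513 = -24058090827/13361816513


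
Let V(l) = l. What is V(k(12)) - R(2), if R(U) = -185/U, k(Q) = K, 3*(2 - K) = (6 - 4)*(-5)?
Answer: 587/6 ≈ 97.833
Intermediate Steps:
K = 16/3 (K = 2 - (6 - 4)*(-5)/3 = 2 - 2*(-5)/3 = 2 - 1/3*(-10) = 2 + 10/3 = 16/3 ≈ 5.3333)
k(Q) = 16/3
V(k(12)) - R(2) = 16/3 - (-185)/2 = 16/3 - 1*(-185/2) = 16/3 + 185/2 = 587/6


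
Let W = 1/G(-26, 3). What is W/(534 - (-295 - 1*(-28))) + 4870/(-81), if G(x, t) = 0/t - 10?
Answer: -4334309/72090 ≈ -60.124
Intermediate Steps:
G(x, t) = -10 (G(x, t) = 0 - 10 = -10)
W = -⅒ (W = 1/(-10) = -⅒ ≈ -0.10000)
W/(534 - (-295 - 1*(-28))) + 4870/(-81) = -1/(10*(534 - (-295 - 1*(-28)))) + 4870/(-81) = -1/(10*(534 - (-295 + 28))) + 4870*(-1/81) = -1/(10*(534 - 1*(-267))) - 4870/81 = -1/(10*(534 + 267)) - 4870/81 = -⅒/801 - 4870/81 = -⅒*1/801 - 4870/81 = -1/8010 - 4870/81 = -4334309/72090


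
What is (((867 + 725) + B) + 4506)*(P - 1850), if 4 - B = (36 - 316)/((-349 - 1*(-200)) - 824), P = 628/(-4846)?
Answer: -3802087307232/336797 ≈ -1.1289e+7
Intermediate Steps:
P = -314/2423 (P = 628*(-1/4846) = -314/2423 ≈ -0.12959)
B = 516/139 (B = 4 - (36 - 316)/((-349 - 1*(-200)) - 824) = 4 - (-280)/((-349 + 200) - 824) = 4 - (-280)/(-149 - 824) = 4 - (-280)/(-973) = 4 - (-280)*(-1)/973 = 4 - 1*40/139 = 4 - 40/139 = 516/139 ≈ 3.7122)
(((867 + 725) + B) + 4506)*(P - 1850) = (((867 + 725) + 516/139) + 4506)*(-314/2423 - 1850) = ((1592 + 516/139) + 4506)*(-4482864/2423) = (221804/139 + 4506)*(-4482864/2423) = (848138/139)*(-4482864/2423) = -3802087307232/336797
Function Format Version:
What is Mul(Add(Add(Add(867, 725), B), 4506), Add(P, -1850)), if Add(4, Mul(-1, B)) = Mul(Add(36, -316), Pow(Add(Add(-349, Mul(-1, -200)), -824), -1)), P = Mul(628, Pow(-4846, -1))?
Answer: Rational(-3802087307232, 336797) ≈ -1.1289e+7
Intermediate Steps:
P = Rational(-314, 2423) (P = Mul(628, Rational(-1, 4846)) = Rational(-314, 2423) ≈ -0.12959)
B = Rational(516, 139) (B = Add(4, Mul(-1, Mul(Add(36, -316), Pow(Add(Add(-349, Mul(-1, -200)), -824), -1)))) = Add(4, Mul(-1, Mul(-280, Pow(Add(Add(-349, 200), -824), -1)))) = Add(4, Mul(-1, Mul(-280, Pow(Add(-149, -824), -1)))) = Add(4, Mul(-1, Mul(-280, Pow(-973, -1)))) = Add(4, Mul(-1, Mul(-280, Rational(-1, 973)))) = Add(4, Mul(-1, Rational(40, 139))) = Add(4, Rational(-40, 139)) = Rational(516, 139) ≈ 3.7122)
Mul(Add(Add(Add(867, 725), B), 4506), Add(P, -1850)) = Mul(Add(Add(Add(867, 725), Rational(516, 139)), 4506), Add(Rational(-314, 2423), -1850)) = Mul(Add(Add(1592, Rational(516, 139)), 4506), Rational(-4482864, 2423)) = Mul(Add(Rational(221804, 139), 4506), Rational(-4482864, 2423)) = Mul(Rational(848138, 139), Rational(-4482864, 2423)) = Rational(-3802087307232, 336797)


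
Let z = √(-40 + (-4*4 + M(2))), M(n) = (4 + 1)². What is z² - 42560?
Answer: -42591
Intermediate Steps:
M(n) = 25 (M(n) = 5² = 25)
z = I*√31 (z = √(-40 + (-4*4 + 25)) = √(-40 + (-16 + 25)) = √(-40 + 9) = √(-31) = I*√31 ≈ 5.5678*I)
z² - 42560 = (I*√31)² - 42560 = -31 - 42560 = -42591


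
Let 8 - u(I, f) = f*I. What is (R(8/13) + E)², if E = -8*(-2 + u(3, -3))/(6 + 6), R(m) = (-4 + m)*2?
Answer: 47524/169 ≈ 281.21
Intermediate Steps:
u(I, f) = 8 - I*f (u(I, f) = 8 - f*I = 8 - I*f)
R(m) = -8 + 2*m
E = -10 (E = -8*(-2 + (8 - 1*3*(-3)))/(6 + 6) = -8*(-2 + (8 + 9))/12 = -8*(-2 + 17)/12 = -120/12 = -8*5/4 = -10)
(R(8/13) + E)² = ((-8 + 2*(8/13)) - 10)² = ((-8 + 16/13) - 10)² = (-88/13 - 10)² = (-218/13)² = 47524/169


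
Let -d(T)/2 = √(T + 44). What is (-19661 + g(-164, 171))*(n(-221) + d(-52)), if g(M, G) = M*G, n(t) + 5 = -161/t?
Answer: 45033520/221 + 190820*I*√2 ≈ 2.0377e+5 + 2.6986e+5*I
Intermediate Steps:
n(t) = -5 - 161/t
g(M, G) = G*M
d(T) = -2*√(44 + T) (d(T) = -2*√(T + 44) = -2*√(44 + T))
(-19661 + g(-164, 171))*(n(-221) + d(-52)) = (-19661 + 171*(-164))*((-5 - 161/(-221)) - 2*√(44 - 52)) = (-19661 - 28044)*((-5 - 161*(-1/221)) - 4*I*√2) = -47705*((-5 + 161/221) - 4*I*√2) = -47705*(-944/221 - 4*I*√2) = 45033520/221 + 190820*I*√2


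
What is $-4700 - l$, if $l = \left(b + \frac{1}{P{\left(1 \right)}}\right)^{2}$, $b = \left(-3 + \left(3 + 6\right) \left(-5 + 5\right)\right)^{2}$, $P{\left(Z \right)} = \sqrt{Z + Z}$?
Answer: $- \frac{9563}{2} - 9 \sqrt{2} \approx -4794.2$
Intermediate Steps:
$P{\left(Z \right)} = \sqrt{2} \sqrt{Z}$ ($P{\left(Z \right)} = \sqrt{2 Z} = \sqrt{2} \sqrt{Z}$)
$b = 9$ ($b = \left(-3 + 9 \cdot 0\right)^{2} = \left(-3 + 0\right)^{2} = \left(-3\right)^{2} = 9$)
$l = \left(9 + \frac{\sqrt{2}}{2}\right)^{2}$ ($l = \left(9 + \frac{1}{\sqrt{2} \sqrt{1}}\right)^{2} = \left(9 + \frac{1}{\sqrt{2} \cdot 1}\right)^{2} = \left(9 + \frac{1}{\sqrt{2}}\right)^{2} = \left(9 + \frac{\sqrt{2}}{2}\right)^{2} \approx 94.228$)
$-4700 - l = -4700 - \left(\frac{163}{2} + 9 \sqrt{2}\right) = - \frac{9563}{2} - 9 \sqrt{2}$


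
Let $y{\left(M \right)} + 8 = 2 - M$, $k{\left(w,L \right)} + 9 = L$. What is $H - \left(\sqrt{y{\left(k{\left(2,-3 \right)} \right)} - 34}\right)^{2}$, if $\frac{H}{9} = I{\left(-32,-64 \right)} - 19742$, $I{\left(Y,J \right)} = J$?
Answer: $-178226$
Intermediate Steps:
$k{\left(w,L \right)} = -9 + L$
$y{\left(M \right)} = -6 - M$ ($y{\left(M \right)} = -8 - \left(-2 + M\right) = -6 - M$)
$H = -178254$ ($H = 9 \left(-64 - 19742\right) = 9 \left(-19806\right) = -178254$)
$H - \left(\sqrt{y{\left(k{\left(2,-3 \right)} \right)} - 34}\right)^{2} = -178254 - \left(\sqrt{\left(-6 - \left(-9 - 3\right)\right) - 34}\right)^{2} = -178254 - \left(\sqrt{\left(-6 - -12\right) - 34}\right)^{2} = -178254 - \left(\sqrt{\left(-6 + 12\right) - 34}\right)^{2} = -178254 - \left(\sqrt{6 - 34}\right)^{2} = -178254 - \left(\sqrt{-28}\right)^{2} = -178254 - \left(2 i \sqrt{7}\right)^{2} = -178254 - -28 = -178254 + 28 = -178226$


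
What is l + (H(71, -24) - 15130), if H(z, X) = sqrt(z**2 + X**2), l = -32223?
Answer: -47353 + sqrt(5617) ≈ -47278.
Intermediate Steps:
H(z, X) = sqrt(X**2 + z**2)
l + (H(71, -24) - 15130) = -32223 + (sqrt((-24)**2 + 71**2) - 15130) = -32223 + (sqrt(576 + 5041) - 15130) = -32223 + (sqrt(5617) - 15130) = -32223 + (-15130 + sqrt(5617)) = -47353 + sqrt(5617)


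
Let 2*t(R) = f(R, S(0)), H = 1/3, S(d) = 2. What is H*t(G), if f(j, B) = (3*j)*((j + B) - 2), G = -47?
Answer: 2209/2 ≈ 1104.5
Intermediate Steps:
f(j, B) = 3*j*(-2 + B + j) (f(j, B) = (3*j)*((B + j) - 2) = (3*j)*(-2 + B + j) = 3*j*(-2 + B + j))
H = ⅓ ≈ 0.33333
t(R) = 3*R²/2 (t(R) = (3*R*(-2 + 2 + R))/2 = (3*R*R)/2 = (3*R²)/2 = 3*R²/2)
H*t(G) = ((3/2)*(-47)²)/3 = ((3/2)*2209)/3 = (⅓)*(6627/2) = 2209/2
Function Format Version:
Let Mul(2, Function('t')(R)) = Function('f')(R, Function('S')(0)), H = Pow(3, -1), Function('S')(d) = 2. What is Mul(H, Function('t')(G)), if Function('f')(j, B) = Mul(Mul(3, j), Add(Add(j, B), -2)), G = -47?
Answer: Rational(2209, 2) ≈ 1104.5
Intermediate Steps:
Function('f')(j, B) = Mul(3, j, Add(-2, B, j)) (Function('f')(j, B) = Mul(Mul(3, j), Add(Add(B, j), -2)) = Mul(Mul(3, j), Add(-2, B, j)) = Mul(3, j, Add(-2, B, j)))
H = Rational(1, 3) ≈ 0.33333
Function('t')(R) = Mul(Rational(3, 2), Pow(R, 2)) (Function('t')(R) = Mul(Rational(1, 2), Mul(3, R, Add(-2, 2, R))) = Mul(Rational(1, 2), Mul(3, R, R)) = Mul(Rational(1, 2), Mul(3, Pow(R, 2))) = Mul(Rational(3, 2), Pow(R, 2)))
Mul(H, Function('t')(G)) = Mul(Rational(1, 3), Mul(Rational(3, 2), Pow(-47, 2))) = Mul(Rational(1, 3), Mul(Rational(3, 2), 2209)) = Mul(Rational(1, 3), Rational(6627, 2)) = Rational(2209, 2)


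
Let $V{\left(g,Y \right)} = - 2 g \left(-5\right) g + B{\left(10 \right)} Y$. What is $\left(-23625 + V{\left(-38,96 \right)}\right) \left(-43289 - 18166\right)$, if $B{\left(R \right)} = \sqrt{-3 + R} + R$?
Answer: $505467375 - 5899680 \sqrt{7} \approx 4.8986 \cdot 10^{8}$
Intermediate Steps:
$B{\left(R \right)} = R + \sqrt{-3 + R}$
$V{\left(g,Y \right)} = 10 g^{2} + Y \left(10 + \sqrt{7}\right)$ ($V{\left(g,Y \right)} = - 2 g \left(-5\right) g + \left(10 + \sqrt{-3 + 10}\right) Y = 10 g g + \left(10 + \sqrt{7}\right) Y = 10 g^{2} + Y \left(10 + \sqrt{7}\right)$)
$\left(-23625 + V{\left(-38,96 \right)}\right) \left(-43289 - 18166\right) = \left(-23625 + \left(10 \left(-38\right)^{2} + 96 \left(10 + \sqrt{7}\right)\right)\right) \left(-43289 - 18166\right) = \left(-23625 + \left(10 \cdot 1444 + \left(960 + 96 \sqrt{7}\right)\right)\right) \left(-61455\right) = \left(-23625 + \left(14440 + \left(960 + 96 \sqrt{7}\right)\right)\right) \left(-61455\right) = \left(-23625 + \left(15400 + 96 \sqrt{7}\right)\right) \left(-61455\right) = \left(-8225 + 96 \sqrt{7}\right) \left(-61455\right) = 505467375 - 5899680 \sqrt{7}$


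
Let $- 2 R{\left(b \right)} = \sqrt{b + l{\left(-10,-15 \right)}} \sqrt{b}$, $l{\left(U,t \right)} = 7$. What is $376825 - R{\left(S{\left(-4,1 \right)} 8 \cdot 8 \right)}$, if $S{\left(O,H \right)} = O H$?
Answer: $376825 - 8 \sqrt{249} \approx 3.767 \cdot 10^{5}$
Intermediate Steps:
$S{\left(O,H \right)} = H O$
$R{\left(b \right)} = - \frac{\sqrt{b} \sqrt{7 + b}}{2}$ ($R{\left(b \right)} = - \frac{\sqrt{b + 7} \sqrt{b}}{2} = - \frac{\sqrt{7 + b} \sqrt{b}}{2} = - \frac{\sqrt{b} \sqrt{7 + b}}{2}$)
$376825 - R{\left(S{\left(-4,1 \right)} 8 \cdot 8 \right)} = 376825 - - \frac{\sqrt{1 \left(-4\right) 8 \cdot 8} \sqrt{7 + 1 \left(-4\right) 8 \cdot 8}}{2} = 376825 - - \frac{\sqrt{\left(-4\right) 8 \cdot 8} \sqrt{7 + \left(-4\right) 8 \cdot 8}}{2} = 376825 - - \frac{\sqrt{\left(-32\right) 8} \sqrt{7 - 256}}{2} = 376825 - - \frac{\sqrt{-256} \sqrt{7 - 256}}{2} = 376825 - - \frac{16 i \sqrt{-249}}{2} = 376825 - - \frac{16 i i \sqrt{249}}{2} = 376825 - 8 \sqrt{249}$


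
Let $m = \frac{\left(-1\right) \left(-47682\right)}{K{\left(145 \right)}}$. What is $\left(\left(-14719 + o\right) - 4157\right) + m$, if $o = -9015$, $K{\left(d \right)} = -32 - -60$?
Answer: $- \frac{366633}{14} \approx -26188.0$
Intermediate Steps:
$K{\left(d \right)} = 28$ ($K{\left(d \right)} = -32 + 60 = 28$)
$m = \frac{23841}{14}$ ($m = \frac{\left(-1\right) \left(-47682\right)}{28} = 47682 \cdot \frac{1}{28} = \frac{23841}{14} \approx 1702.9$)
$\left(\left(-14719 + o\right) - 4157\right) + m = \left(\left(-14719 - 9015\right) - 4157\right) + \frac{23841}{14} = \left(-23734 - 4157\right) + \frac{23841}{14} = -27891 + \frac{23841}{14} = - \frac{366633}{14}$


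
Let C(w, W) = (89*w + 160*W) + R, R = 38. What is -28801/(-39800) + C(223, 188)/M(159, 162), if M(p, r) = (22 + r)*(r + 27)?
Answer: 62295637/28835100 ≈ 2.1604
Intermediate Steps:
M(p, r) = (22 + r)*(27 + r)
C(w, W) = 38 + 89*w + 160*W (C(w, W) = (89*w + 160*W) + 38 = 38 + 89*w + 160*W)
-28801/(-39800) + C(223, 188)/M(159, 162) = -28801/(-39800) + (38 + 89*223 + 160*188)/(594 + 162**2 + 49*162) = -28801*(-1/39800) + (38 + 19847 + 30080)/(594 + 26244 + 7938) = 28801/39800 + 49965/34776 = 28801/39800 + 49965*(1/34776) = 28801/39800 + 16655/11592 = 62295637/28835100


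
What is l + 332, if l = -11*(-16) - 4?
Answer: 504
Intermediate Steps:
l = 172 (l = 176 - 4 = 172)
l + 332 = 172 + 332 = 504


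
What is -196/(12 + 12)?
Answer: -49/6 ≈ -8.1667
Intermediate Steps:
-196/(12 + 12) = -196/24 = -196*1/24 = -49/6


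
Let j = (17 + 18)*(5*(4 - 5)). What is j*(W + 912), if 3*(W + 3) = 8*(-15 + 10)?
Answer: -470225/3 ≈ -1.5674e+5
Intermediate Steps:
W = -49/3 (W = -3 + (8*(-15 + 10))/3 = -3 + (8*(-5))/3 = -3 + (⅓)*(-40) = -3 - 40/3 = -49/3 ≈ -16.333)
j = -175 (j = 35*(5*(-1)) = 35*(-5) = -175)
j*(W + 912) = -175*(-49/3 + 912) = -175*2687/3 = -470225/3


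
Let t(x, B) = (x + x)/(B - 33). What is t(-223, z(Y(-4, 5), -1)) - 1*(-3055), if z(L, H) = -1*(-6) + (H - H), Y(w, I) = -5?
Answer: 82931/27 ≈ 3071.5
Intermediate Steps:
z(L, H) = 6 (z(L, H) = 6 + 0 = 6)
t(x, B) = 2*x/(-33 + B) (t(x, B) = (2*x)/(-33 + B) = 2*x/(-33 + B))
t(-223, z(Y(-4, 5), -1)) - 1*(-3055) = 2*(-223)/(-33 + 6) - 1*(-3055) = 2*(-223)/(-27) + 3055 = 2*(-223)*(-1/27) + 3055 = 446/27 + 3055 = 82931/27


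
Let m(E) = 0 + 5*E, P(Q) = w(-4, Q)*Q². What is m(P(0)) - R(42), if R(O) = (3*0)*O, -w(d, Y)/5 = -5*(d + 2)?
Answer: 0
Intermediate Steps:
w(d, Y) = 50 + 25*d (w(d, Y) = -(-25)*(d + 2) = -(-25)*(2 + d) = -5*(-10 - 5*d) = 50 + 25*d)
P(Q) = -50*Q² (P(Q) = (50 + 25*(-4))*Q² = (50 - 100)*Q² = -50*Q²)
m(E) = 5*E
R(O) = 0 (R(O) = 0*O = 0)
m(P(0)) - R(42) = 5*(-50*0²) - 1*0 = 5*(-50*0) + 0 = 5*0 + 0 = 0 + 0 = 0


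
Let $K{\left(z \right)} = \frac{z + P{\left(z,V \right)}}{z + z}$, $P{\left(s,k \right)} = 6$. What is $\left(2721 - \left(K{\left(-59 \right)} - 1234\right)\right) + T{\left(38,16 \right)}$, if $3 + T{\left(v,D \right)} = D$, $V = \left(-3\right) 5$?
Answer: $\frac{468171}{118} \approx 3967.6$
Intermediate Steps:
$V = -15$
$T{\left(v,D \right)} = -3 + D$
$K{\left(z \right)} = \frac{6 + z}{2 z}$ ($K{\left(z \right)} = \frac{z + 6}{z + z} = \frac{6 + z}{2 z}$)
$\left(2721 - \left(K{\left(-59 \right)} - 1234\right)\right) + T{\left(38,16 \right)} = \left(2721 - \left(\frac{6 - 59}{2 \left(-59\right)} - 1234\right)\right) + \left(-3 + 16\right) = \left(2721 - \left(\frac{1}{2} \left(- \frac{1}{59}\right) \left(-53\right) - 1234\right)\right) + 13 = \left(2721 - \left(\frac{53}{118} - 1234\right)\right) + 13 = \left(2721 - - \frac{145559}{118}\right) + 13 = \left(2721 + \frac{145559}{118}\right) + 13 = \frac{466637}{118} + 13 = \frac{468171}{118}$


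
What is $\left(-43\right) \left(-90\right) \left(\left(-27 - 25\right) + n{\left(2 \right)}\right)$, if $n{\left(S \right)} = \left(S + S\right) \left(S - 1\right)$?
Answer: $-185760$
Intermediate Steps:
$n{\left(S \right)} = 2 S \left(-1 + S\right)$
$\left(-43\right) \left(-90\right) \left(\left(-27 - 25\right) + n{\left(2 \right)}\right) = \left(-43\right) \left(-90\right) \left(\left(-27 - 25\right) + 2 \cdot 2 \left(-1 + 2\right)\right) = 3870 \left(-52 + 2 \cdot 2 \cdot 1\right) = 3870 \left(-52 + 4\right) = 3870 \left(-48\right) = -185760$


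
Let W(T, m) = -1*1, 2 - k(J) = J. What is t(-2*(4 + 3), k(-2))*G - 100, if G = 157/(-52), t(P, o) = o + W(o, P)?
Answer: -5671/52 ≈ -109.06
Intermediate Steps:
k(J) = 2 - J
W(T, m) = -1
t(P, o) = -1 + o (t(P, o) = o - 1 = -1 + o)
G = -157/52 (G = 157*(-1/52) = -157/52 ≈ -3.0192)
t(-2*(4 + 3), k(-2))*G - 100 = (-1 + (2 - 1*(-2)))*(-157/52) - 100 = (-1 + (2 + 2))*(-157/52) - 100 = (-1 + 4)*(-157/52) - 100 = 3*(-157/52) - 100 = -471/52 - 100 = -5671/52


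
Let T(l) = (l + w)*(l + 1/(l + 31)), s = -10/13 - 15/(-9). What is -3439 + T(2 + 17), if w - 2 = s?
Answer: -982316/325 ≈ -3022.5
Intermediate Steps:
s = 35/39 (s = -10*1/13 - 15*(-⅑) = -10/13 + 5/3 = 35/39 ≈ 0.89744)
w = 113/39 (w = 2 + 35/39 = 113/39 ≈ 2.8974)
T(l) = (113/39 + l)*(l + 1/(31 + l)) (T(l) = (l + 113/39)*(l + 1/(l + 31)) = (113/39 + l)*(l + 1/(31 + l)))
-3439 + T(2 + 17) = -3439 + (113 + 39*(2 + 17)³ + 1322*(2 + 17)² + 3542*(2 + 17))/(39*(31 + (2 + 17))) = -3439 + (113 + 39*19³ + 1322*19² + 3542*19)/(39*(31 + 19)) = -3439 + (1/39)*(113 + 39*6859 + 1322*361 + 67298)/50 = -3439 + (1/39)*(1/50)*(113 + 267501 + 477242 + 67298) = -3439 + (1/39)*(1/50)*812154 = -3439 + 135359/325 = -982316/325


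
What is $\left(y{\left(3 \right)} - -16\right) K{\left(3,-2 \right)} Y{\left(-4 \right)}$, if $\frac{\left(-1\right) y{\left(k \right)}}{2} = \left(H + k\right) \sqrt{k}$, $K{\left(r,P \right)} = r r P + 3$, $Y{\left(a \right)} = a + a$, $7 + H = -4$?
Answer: $1920 + 1920 \sqrt{3} \approx 5245.5$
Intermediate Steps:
$H = -11$ ($H = -7 - 4 = -11$)
$Y{\left(a \right)} = 2 a$
$K{\left(r,P \right)} = 3 + P r^{2}$ ($K{\left(r,P \right)} = r^{2} P + 3 = P r^{2} + 3 = 3 + P r^{2}$)
$y{\left(k \right)} = - 2 \sqrt{k} \left(-11 + k\right)$ ($y{\left(k \right)} = - 2 \left(-11 + k\right) \sqrt{k} = - 2 \sqrt{k} \left(-11 + k\right)$)
$\left(y{\left(3 \right)} - -16\right) K{\left(3,-2 \right)} Y{\left(-4 \right)} = \left(2 \sqrt{3} \left(11 - 3\right) - -16\right) \left(3 - 2 \cdot 3^{2}\right) 2 \left(-4\right) = \left(2 \sqrt{3} \left(11 - 3\right) + 16\right) \left(3 - 18\right) \left(-8\right) = \left(2 \sqrt{3} \cdot 8 + 16\right) \left(3 - 18\right) \left(-8\right) = \left(16 \sqrt{3} + 16\right) \left(-15\right) \left(-8\right) = \left(16 + 16 \sqrt{3}\right) \left(-15\right) \left(-8\right) = \left(-240 - 240 \sqrt{3}\right) \left(-8\right) = 1920 + 1920 \sqrt{3}$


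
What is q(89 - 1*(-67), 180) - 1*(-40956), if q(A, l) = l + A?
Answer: 41292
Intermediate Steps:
q(A, l) = A + l
q(89 - 1*(-67), 180) - 1*(-40956) = ((89 - 1*(-67)) + 180) - 1*(-40956) = ((89 + 67) + 180) + 40956 = (156 + 180) + 40956 = 336 + 40956 = 41292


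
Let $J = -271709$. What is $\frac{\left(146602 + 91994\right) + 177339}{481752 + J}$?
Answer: $\frac{415935}{210043} \approx 1.9802$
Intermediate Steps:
$\frac{\left(146602 + 91994\right) + 177339}{481752 + J} = \frac{\left(146602 + 91994\right) + 177339}{481752 - 271709} = \frac{238596 + 177339}{210043} = 415935 \cdot \frac{1}{210043} = \frac{415935}{210043}$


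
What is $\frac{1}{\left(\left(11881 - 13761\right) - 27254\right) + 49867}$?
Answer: $\frac{1}{20733} \approx 4.8232 \cdot 10^{-5}$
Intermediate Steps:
$\frac{1}{\left(\left(11881 - 13761\right) - 27254\right) + 49867} = \frac{1}{\left(-1880 - 27254\right) + 49867} = \frac{1}{-29134 + 49867} = \frac{1}{20733}$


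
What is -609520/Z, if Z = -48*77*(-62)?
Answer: -38095/14322 ≈ -2.6599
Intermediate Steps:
Z = 229152 (Z = -3696*(-62) = 229152)
-609520/Z = -609520/229152 = -609520*1/229152 = -38095/14322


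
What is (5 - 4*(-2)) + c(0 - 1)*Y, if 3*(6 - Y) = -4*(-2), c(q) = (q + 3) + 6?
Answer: 119/3 ≈ 39.667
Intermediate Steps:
c(q) = 9 + q (c(q) = (3 + q) + 6 = 9 + q)
Y = 10/3 (Y = 6 - (-4)*(-2)/3 = 6 - ⅓*8 = 6 - 8/3 = 10/3 ≈ 3.3333)
(5 - 4*(-2)) + c(0 - 1)*Y = (5 - 4*(-2)) + (9 + (0 - 1))*(10/3) = (5 + 8) + (9 - 1)*(10/3) = 13 + 8*(10/3) = 13 + 80/3 = 119/3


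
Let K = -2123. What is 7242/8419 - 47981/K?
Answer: 419326805/17873537 ≈ 23.461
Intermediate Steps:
7242/8419 - 47981/K = 7242/8419 - 47981/(-2123) = 7242*(1/8419) - 47981*(-1/2123) = 7242/8419 + 47981/2123 = 419326805/17873537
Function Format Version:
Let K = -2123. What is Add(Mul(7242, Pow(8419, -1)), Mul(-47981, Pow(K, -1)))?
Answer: Rational(419326805, 17873537) ≈ 23.461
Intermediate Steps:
Add(Mul(7242, Pow(8419, -1)), Mul(-47981, Pow(K, -1))) = Add(Mul(7242, Pow(8419, -1)), Mul(-47981, Pow(-2123, -1))) = Add(Mul(7242, Rational(1, 8419)), Mul(-47981, Rational(-1, 2123))) = Add(Rational(7242, 8419), Rational(47981, 2123)) = Rational(419326805, 17873537)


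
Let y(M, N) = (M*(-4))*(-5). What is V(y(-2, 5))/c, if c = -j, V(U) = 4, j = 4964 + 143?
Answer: -4/5107 ≈ -0.00078324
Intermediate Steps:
j = 5107
y(M, N) = 20*M (y(M, N) = -4*M*(-5) = 20*M)
c = -5107 (c = -1*5107 = -5107)
V(y(-2, 5))/c = 4/(-5107) = 4*(-1/5107) = -4/5107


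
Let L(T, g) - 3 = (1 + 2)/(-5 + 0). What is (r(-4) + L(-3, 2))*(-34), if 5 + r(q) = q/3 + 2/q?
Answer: 2261/15 ≈ 150.73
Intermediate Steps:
L(T, g) = 12/5 (L(T, g) = 3 + (1 + 2)/(-5 + 0) = 3 + 3/(-5) = 3 + 3*(-⅕) = 3 - ⅗ = 12/5)
r(q) = -5 + 2/q + q/3 (r(q) = -5 + (q/3 + 2/q) = -5 + (2/q + q/3) = -5 + 2/q + q/3)
(r(-4) + L(-3, 2))*(-34) = ((-5 + 2/(-4) + (⅓)*(-4)) + 12/5)*(-34) = ((-5 + 2*(-¼) - 4/3) + 12/5)*(-34) = ((-5 - ½ - 4/3) + 12/5)*(-34) = (-41/6 + 12/5)*(-34) = -133/30*(-34) = 2261/15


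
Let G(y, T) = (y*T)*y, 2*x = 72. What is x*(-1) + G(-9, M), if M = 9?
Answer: 693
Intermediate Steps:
x = 36 (x = (½)*72 = 36)
G(y, T) = T*y² (G(y, T) = (T*y)*y = T*y²)
x*(-1) + G(-9, M) = 36*(-1) + 9*(-9)² = -36 + 9*81 = -36 + 729 = 693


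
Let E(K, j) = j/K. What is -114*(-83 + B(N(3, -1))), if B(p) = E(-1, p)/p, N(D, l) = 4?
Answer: 9576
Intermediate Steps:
B(p) = -1 (B(p) = (p/(-1))/p = (p*(-1))/p = (-p)/p = -1)
-114*(-83 + B(N(3, -1))) = -114*(-83 - 1) = -114*(-84) = 9576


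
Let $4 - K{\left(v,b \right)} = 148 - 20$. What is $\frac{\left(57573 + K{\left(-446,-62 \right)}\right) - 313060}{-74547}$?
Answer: $\frac{255611}{74547} \approx 3.4289$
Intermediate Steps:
$K{\left(v,b \right)} = -124$ ($K{\left(v,b \right)} = 4 - \left(148 - 20\right) = 4 - 128 = -124$)
$\frac{\left(57573 + K{\left(-446,-62 \right)}\right) - 313060}{-74547} = \frac{\left(57573 - 124\right) - 313060}{-74547} = \left(57449 - 313060\right) \left(- \frac{1}{74547}\right) = \left(-255611\right) \left(- \frac{1}{74547}\right) = \frac{255611}{74547}$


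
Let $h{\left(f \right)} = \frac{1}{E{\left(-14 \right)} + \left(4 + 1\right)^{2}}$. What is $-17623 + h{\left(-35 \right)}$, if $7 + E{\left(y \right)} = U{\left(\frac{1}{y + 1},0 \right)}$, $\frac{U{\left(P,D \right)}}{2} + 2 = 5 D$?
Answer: $- \frac{246721}{14} \approx -17623.0$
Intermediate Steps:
$U{\left(P,D \right)} = -4 + 10 D$ ($U{\left(P,D \right)} = -4 + 2 \cdot 5 D = -4 + 10 D$)
$E{\left(y \right)} = -11$ ($E{\left(y \right)} = -7 + \left(-4 + 10 \cdot 0\right) = -7 + \left(-4 + 0\right) = -7 - 4 = -11$)
$h{\left(f \right)} = \frac{1}{14}$ ($h{\left(f \right)} = \frac{1}{-11 + \left(4 + 1\right)^{2}} = \frac{1}{-11 + 5^{2}} = \frac{1}{-11 + 25} = \frac{1}{14}$)
$-17623 + h{\left(-35 \right)} = -17623 + \frac{1}{14} = - \frac{246721}{14}$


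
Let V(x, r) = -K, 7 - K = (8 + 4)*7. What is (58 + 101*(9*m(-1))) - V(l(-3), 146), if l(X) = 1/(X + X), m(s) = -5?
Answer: -4564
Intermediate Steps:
K = -77 (K = 7 - (8 + 4)*7 = 7 - 12*7 = 7 - 1*84 = 7 - 84 = -77)
l(X) = 1/(2*X)
V(x, r) = 77 (V(x, r) = -1*(-77) = 77)
(58 + 101*(9*m(-1))) - V(l(-3), 146) = (58 + 101*(9*(-5))) - 1*77 = (58 + 101*(-45)) - 77 = (58 - 4545) - 77 = -4487 - 77 = -4564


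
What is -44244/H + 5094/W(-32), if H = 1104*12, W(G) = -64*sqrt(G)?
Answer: -1229/368 + 2547*I*sqrt(2)/256 ≈ -3.3397 + 14.07*I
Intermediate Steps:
H = 13248
-44244/H + 5094/W(-32) = -44244/13248 + 5094/((-256*I*sqrt(2))) = -44244*1/13248 + 5094/((-256*I*sqrt(2))) = -1229/368 + 5094/((-256*I*sqrt(2))) = -1229/368 + 5094*(I*sqrt(2)/512) = -1229/368 + 2547*I*sqrt(2)/256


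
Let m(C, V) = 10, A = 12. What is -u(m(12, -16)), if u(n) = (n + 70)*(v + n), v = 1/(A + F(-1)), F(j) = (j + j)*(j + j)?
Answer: -805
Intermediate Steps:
F(j) = 4*j² (F(j) = (2*j)*(2*j) = 4*j²)
v = 1/16 (v = 1/(12 + 4*(-1)²) = 1/(12 + 4*1) = 1/(12 + 4) = 1/16 ≈ 0.062500)
u(n) = (70 + n)*(1/16 + n) (u(n) = (n + 70)*(1/16 + n) = (70 + n)*(1/16 + n))
-u(m(12, -16)) = -(35/8 + 10² + (1121/16)*10) = -(35/8 + 100 + 5605/8) = -1*805 = -805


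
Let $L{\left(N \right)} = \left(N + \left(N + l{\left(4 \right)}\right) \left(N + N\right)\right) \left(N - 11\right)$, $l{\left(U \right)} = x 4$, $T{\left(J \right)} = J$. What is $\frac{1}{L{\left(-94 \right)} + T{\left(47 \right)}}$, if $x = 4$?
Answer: $- \frac{1}{1529803} \approx -6.5368 \cdot 10^{-7}$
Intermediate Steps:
$l{\left(U \right)} = 16$ ($l{\left(U \right)} = 4 \cdot 4 = 16$)
$L{\left(N \right)} = \left(-11 + N\right) \left(N + 2 N \left(16 + N\right)\right)$ ($L{\left(N \right)} = \left(N + \left(N + 16\right) \left(N + N\right)\right) \left(N - 11\right) = \left(N + \left(16 + N\right) 2 N\right) \left(-11 + N\right) = \left(N + 2 N \left(16 + N\right)\right) \left(-11 + N\right) = \left(-11 + N\right) \left(N + 2 N \left(16 + N\right)\right)$)
$\frac{1}{L{\left(-94 \right)} + T{\left(47 \right)}} = \frac{1}{- 94 \left(-363 + 2 \left(-94\right)^{2} + 11 \left(-94\right)\right) + 47} = \frac{1}{- 94 \left(-363 + 2 \cdot 8836 - 1034\right) + 47} = \frac{1}{- 94 \left(-363 + 17672 - 1034\right) + 47} = \frac{1}{\left(-94\right) 16275 + 47} = \frac{1}{-1529850 + 47} = \frac{1}{-1529803} = - \frac{1}{1529803}$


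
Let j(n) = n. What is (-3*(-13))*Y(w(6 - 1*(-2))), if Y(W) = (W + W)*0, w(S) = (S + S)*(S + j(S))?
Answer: 0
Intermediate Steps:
w(S) = 4*S² (w(S) = (S + S)*(S + S) = (2*S)*(2*S) = 4*S²)
Y(W) = 0 (Y(W) = (2*W)*0 = 0)
(-3*(-13))*Y(w(6 - 1*(-2))) = -3*(-13)*0 = 39*0 = 0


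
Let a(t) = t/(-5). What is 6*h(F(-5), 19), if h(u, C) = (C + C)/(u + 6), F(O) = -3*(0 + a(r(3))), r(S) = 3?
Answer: 380/13 ≈ 29.231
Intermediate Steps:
a(t) = -t/5 (a(t) = t*(-⅕) = -t/5)
F(O) = 9/5 (F(O) = -3*(0 - ⅕*3) = -3*(0 - ⅗) = -3*(-⅗) = 9/5)
h(u, C) = 2*C/(6 + u) (h(u, C) = (2*C)/(6 + u) = 2*C/(6 + u))
6*h(F(-5), 19) = 6*(2*19/(6 + 9/5)) = 6*(2*19/(39/5)) = 6*(2*19*(5/39)) = 6*(190/39) = 380/13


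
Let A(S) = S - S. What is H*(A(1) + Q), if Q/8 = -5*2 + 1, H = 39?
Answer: -2808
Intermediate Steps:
Q = -72 (Q = 8*(-5*2 + 1) = 8*(-10 + 1) = 8*(-9) = -72)
A(S) = 0
H*(A(1) + Q) = 39*(0 - 72) = 39*(-72) = -2808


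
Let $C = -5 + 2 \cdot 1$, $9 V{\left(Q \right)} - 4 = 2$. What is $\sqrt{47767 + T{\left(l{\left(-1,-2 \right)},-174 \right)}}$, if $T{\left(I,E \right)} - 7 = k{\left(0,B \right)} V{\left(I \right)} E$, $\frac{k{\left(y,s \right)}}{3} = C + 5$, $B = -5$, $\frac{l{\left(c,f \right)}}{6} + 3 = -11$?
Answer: $\sqrt{47078} \approx 216.97$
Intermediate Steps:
$V{\left(Q \right)} = \frac{2}{3}$ ($V{\left(Q \right)} = \frac{4}{9} + \frac{1}{9} \cdot 2 = \frac{4}{9} + \frac{2}{9} = \frac{2}{3}$)
$l{\left(c,f \right)} = -84$ ($l{\left(c,f \right)} = -18 + 6 \left(-11\right) = -18 - 66 = -84$)
$C = -3$ ($C = -5 + 2 = -3$)
$k{\left(y,s \right)} = 6$ ($k{\left(y,s \right)} = 3 \left(-3 + 5\right) = 3 \cdot 2 = 6$)
$T{\left(I,E \right)} = 7 + 4 E$ ($T{\left(I,E \right)} = 7 + 6 \cdot \frac{2}{3} E = 7 + 4 E$)
$\sqrt{47767 + T{\left(l{\left(-1,-2 \right)},-174 \right)}} = \sqrt{47767 + \left(7 + 4 \left(-174\right)\right)} = \sqrt{47767 + \left(7 - 696\right)} = \sqrt{47767 - 689} = \sqrt{47078}$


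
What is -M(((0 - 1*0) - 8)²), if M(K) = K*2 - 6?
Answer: -122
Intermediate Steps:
M(K) = -6 + 2*K (M(K) = 2*K - 6 = -6 + 2*K)
-M(((0 - 1*0) - 8)²) = -(-6 + 2*((0 - 1*0) - 8)²) = -(-6 + 2*((0 + 0) - 8)²) = -(-6 + 2*(0 - 8)²) = -(-6 + 2*(-8)²) = -(-6 + 2*64) = -(-6 + 128) = -1*122 = -122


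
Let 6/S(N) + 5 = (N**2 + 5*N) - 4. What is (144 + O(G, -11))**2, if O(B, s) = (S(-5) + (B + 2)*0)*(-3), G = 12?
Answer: 21316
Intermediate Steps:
S(N) = 6/(-9 + N**2 + 5*N) (S(N) = 6/(-5 + ((N**2 + 5*N) - 4)) = 6/(-5 + (-4 + N**2 + 5*N)) = 6/(-9 + N**2 + 5*N))
O(B, s) = 2 (O(B, s) = (6/(-9 + (-5)**2 + 5*(-5)) + (B + 2)*0)*(-3) = (6/(-9 + 25 - 25) + (2 + B)*0)*(-3) = (6/(-9) + 0)*(-3) = (6*(-1/9) + 0)*(-3) = (-2/3 + 0)*(-3) = -2/3*(-3) = 2)
(144 + O(G, -11))**2 = (144 + 2)**2 = 146**2 = 21316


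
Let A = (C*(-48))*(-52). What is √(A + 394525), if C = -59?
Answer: √247261 ≈ 497.25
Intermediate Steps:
A = -147264 (A = -59*(-48)*(-52) = 2832*(-52) = -147264)
√(A + 394525) = √(-147264 + 394525) = √247261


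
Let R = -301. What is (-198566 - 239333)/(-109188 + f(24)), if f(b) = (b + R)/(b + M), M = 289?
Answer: 19580341/4882303 ≈ 4.0105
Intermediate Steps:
f(b) = (-301 + b)/(289 + b) (f(b) = (b - 301)/(b + 289) = (-301 + b)/(289 + b))
(-198566 - 239333)/(-109188 + f(24)) = (-198566 - 239333)/(-109188 + (-301 + 24)/(289 + 24)) = -437899/(-109188 - 277/313) = -437899/(-34176121/313) = -437899*(-313/34176121) = 19580341/4882303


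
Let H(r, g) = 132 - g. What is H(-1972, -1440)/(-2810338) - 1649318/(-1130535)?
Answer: 2316681924232/1588592735415 ≈ 1.4583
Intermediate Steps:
H(-1972, -1440)/(-2810338) - 1649318/(-1130535) = (132 - 1*(-1440))/(-2810338) - 1649318/(-1130535) = (132 + 1440)*(-1/2810338) - 1649318*(-1/1130535) = 1572*(-1/2810338) + 1649318/1130535 = -786/1405169 + 1649318/1130535 = 2316681924232/1588592735415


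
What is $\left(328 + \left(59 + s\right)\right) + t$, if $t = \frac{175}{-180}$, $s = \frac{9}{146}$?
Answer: $\frac{1014643}{2628} \approx 386.09$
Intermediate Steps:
$s = \frac{9}{146}$ ($s = 9 \cdot \frac{1}{146} = \frac{9}{146} \approx 0.061644$)
$t = - \frac{35}{36}$ ($t = 175 \left(- \frac{1}{180}\right) = - \frac{35}{36} \approx -0.97222$)
$\left(328 + \left(59 + s\right)\right) + t = \left(328 + \left(59 + \frac{9}{146}\right)\right) - \frac{35}{36} = \left(328 + \frac{8623}{146}\right) - \frac{35}{36} = \frac{56511}{146} - \frac{35}{36} = \frac{1014643}{2628}$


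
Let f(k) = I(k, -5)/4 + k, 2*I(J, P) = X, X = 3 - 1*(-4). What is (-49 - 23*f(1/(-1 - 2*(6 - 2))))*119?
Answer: -570367/72 ≈ -7921.8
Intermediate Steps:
X = 7 (X = 3 + 4 = 7)
I(J, P) = 7/2 (I(J, P) = (½)*7 = 7/2)
f(k) = 7/8 + k (f(k) = (7/2)/4 + k = (7/2)*(¼) + k = 7/8 + k)
(-49 - 23*f(1/(-1 - 2*(6 - 2))))*119 = (-49 - 23*(7/8 + 1/(-1 - 2*(6 - 2))))*119 = (-49 - 23*(7/8 + 1/(-1 - 2*4)))*119 = (-49 - 23*(7/8 + 1/(-1 - 8)))*119 = (-49 - 23*(7/8 + 1/(-9)))*119 = (-49 - 23*(7/8 - ⅑))*119 = (-49 - 23*55/72)*119 = (-49 - 1265/72)*119 = -4793/72*119 = -570367/72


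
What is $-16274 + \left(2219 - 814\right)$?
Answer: $-14869$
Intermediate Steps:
$-16274 + \left(2219 - 814\right) = -16274 + 1405 = -14869$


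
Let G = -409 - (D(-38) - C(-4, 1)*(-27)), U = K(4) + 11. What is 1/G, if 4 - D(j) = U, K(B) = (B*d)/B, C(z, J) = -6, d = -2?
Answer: -1/242 ≈ -0.0041322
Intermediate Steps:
K(B) = -2 (K(B) = (B*(-2))/B = (-2*B)/B = -2)
U = 9 (U = -2 + 11 = 9)
D(j) = -5 (D(j) = 4 - 1*9 = 4 - 9 = -5)
G = -242 (G = -409 - (-5 - (-6)*(-27)) = -409 - (-5 - 1*162) = -409 - (-5 - 162) = -409 - 1*(-167) = -409 + 167 = -242)
1/G = 1/(-242) = -1/242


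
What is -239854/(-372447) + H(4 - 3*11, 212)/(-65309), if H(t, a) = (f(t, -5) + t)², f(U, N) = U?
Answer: 14411713178/24324141123 ≈ 0.59249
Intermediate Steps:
H(t, a) = 4*t² (H(t, a) = (t + t)² = (2*t)² = 4*t²)
-239854/(-372447) + H(4 - 3*11, 212)/(-65309) = -239854/(-372447) + (4*(4 - 3*11)²)/(-65309) = -239854*(-1/372447) + (4*(4 - 33)²)*(-1/65309) = 239854/372447 + (4*(-29)²)*(-1/65309) = 239854/372447 + (4*841)*(-1/65309) = 239854/372447 + 3364*(-1/65309) = 239854/372447 - 3364/65309 = 14411713178/24324141123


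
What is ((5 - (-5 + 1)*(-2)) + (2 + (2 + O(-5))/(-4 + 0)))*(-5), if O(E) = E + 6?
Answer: 35/4 ≈ 8.7500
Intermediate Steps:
O(E) = 6 + E
((5 - (-5 + 1)*(-2)) + (2 + (2 + O(-5))/(-4 + 0)))*(-5) = ((5 - (-5 + 1)*(-2)) + (2 + (2 + (6 - 5))/(-4 + 0)))*(-5) = ((5 - (-4)*(-2)) + (2 + (2 + 1)/(-4)))*(-5) = ((5 - 1*8) + (2 + 3*(-¼)))*(-5) = ((5 - 8) + (2 - ¾))*(-5) = (-3 + 5/4)*(-5) = -7/4*(-5) = 35/4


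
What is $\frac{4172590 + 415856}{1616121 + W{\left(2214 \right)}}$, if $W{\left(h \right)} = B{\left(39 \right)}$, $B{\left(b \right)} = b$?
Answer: $\frac{764741}{269360} \approx 2.8391$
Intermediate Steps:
$W{\left(h \right)} = 39$
$\frac{4172590 + 415856}{1616121 + W{\left(2214 \right)}} = \frac{4172590 + 415856}{1616121 + 39} = \frac{4588446}{1616160} = 4588446 \cdot \frac{1}{1616160} = \frac{764741}{269360}$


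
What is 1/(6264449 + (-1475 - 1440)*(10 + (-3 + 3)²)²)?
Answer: 1/5972949 ≈ 1.6742e-7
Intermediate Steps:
1/(6264449 + (-1475 - 1440)*(10 + (-3 + 3)²)²) = 1/(6264449 - 2915*(10 + 0²)²) = 1/(6264449 - 2915*(10 + 0)²) = 1/(6264449 - 2915*10²) = 1/(6264449 - 2915*100) = 1/(6264449 - 291500) = 1/5972949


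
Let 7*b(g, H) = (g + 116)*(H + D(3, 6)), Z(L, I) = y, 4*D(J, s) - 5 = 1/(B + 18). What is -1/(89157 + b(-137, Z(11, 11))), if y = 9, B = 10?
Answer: -112/9982137 ≈ -1.1220e-5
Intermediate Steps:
D(J, s) = 141/112 (D(J, s) = 5/4 + 1/(4*(10 + 18)) = 5/4 + (¼)/28 = 5/4 + (¼)*(1/28) = 5/4 + 1/112 = 141/112)
Z(L, I) = 9
b(g, H) = (116 + g)*(141/112 + H)/7 (b(g, H) = ((g + 116)*(H + 141/112))/7 = ((116 + g)*(141/112 + H))/7 = (116 + g)*(141/112 + H)/7)
-1/(89157 + b(-137, Z(11, 11))) = -1/(89157 + (4089/196 + (116/7)*9 + (141/784)*(-137) + (⅐)*9*(-137))) = -1/(89157 + (4089/196 + 1044/7 - 19317/784 - 1233/7)) = -1/(89157 - 3447/112) = -1/9982137/112 = -1*112/9982137 = -112/9982137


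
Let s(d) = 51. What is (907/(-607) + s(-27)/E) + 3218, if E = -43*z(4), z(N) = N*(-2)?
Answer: 671663093/208808 ≈ 3216.7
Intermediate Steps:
z(N) = -2*N
E = 344 (E = -(-86)*4 = -43*(-8) = 344)
(907/(-607) + s(-27)/E) + 3218 = (907/(-607) + 51/344) + 3218 = (907*(-1/607) + 51*(1/344)) + 3218 = (-907/607 + 51/344) + 3218 = -281051/208808 + 3218 = 671663093/208808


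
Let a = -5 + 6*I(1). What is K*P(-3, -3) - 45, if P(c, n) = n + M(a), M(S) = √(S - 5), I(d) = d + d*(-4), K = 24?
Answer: -117 + 48*I*√7 ≈ -117.0 + 127.0*I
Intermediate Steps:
I(d) = -3*d (I(d) = d - 4*d = -3*d)
a = -23 (a = -5 + 6*(-3*1) = -5 + 6*(-3) = -5 - 18 = -23)
M(S) = √(-5 + S)
P(c, n) = n + 2*I*√7 (P(c, n) = n + √(-5 - 23) = n + √(-28) = n + 2*I*√7)
K*P(-3, -3) - 45 = 24*(-3 + 2*I*√7) - 45 = (-72 + 48*I*√7) - 45 = -117 + 48*I*√7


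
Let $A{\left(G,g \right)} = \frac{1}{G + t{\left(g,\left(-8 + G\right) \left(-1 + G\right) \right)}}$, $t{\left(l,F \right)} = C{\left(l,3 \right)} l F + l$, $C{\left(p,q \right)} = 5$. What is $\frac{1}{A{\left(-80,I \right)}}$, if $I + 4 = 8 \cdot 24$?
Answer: $6700428$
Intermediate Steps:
$I = 188$ ($I = -4 + 8 \cdot 24 = -4 + 192 = 188$)
$t{\left(l,F \right)} = l + 5 F l$ ($t{\left(l,F \right)} = 5 l F + l = 5 F l + l = l + 5 F l$)
$A{\left(G,g \right)} = \frac{1}{G + g \left(1 + 5 \left(-1 + G\right) \left(-8 + G\right)\right)}$ ($A{\left(G,g \right)} = \frac{1}{G + g \left(1 + 5 \left(-8 + G\right) \left(-1 + G\right)\right)} = \frac{1}{G + g \left(1 + 5 \left(-1 + G\right) \left(-8 + G\right)\right)}$)
$\frac{1}{A{\left(-80,I \right)}} = \frac{1}{\frac{1}{-80 + 188 \left(41 - -3600 + 5 \left(-80\right)^{2}\right)}} = \frac{1}{\frac{1}{-80 + 188 \left(41 + 3600 + 5 \cdot 6400\right)}} = \frac{1}{\frac{1}{-80 + 188 \left(41 + 3600 + 32000\right)}} = \frac{1}{\frac{1}{-80 + 188 \cdot 35641}} = \frac{1}{\frac{1}{-80 + 6700508}} = \frac{1}{\frac{1}{6700428}} = 6700428$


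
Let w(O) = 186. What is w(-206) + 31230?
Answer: 31416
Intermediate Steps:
w(-206) + 31230 = 186 + 31230 = 31416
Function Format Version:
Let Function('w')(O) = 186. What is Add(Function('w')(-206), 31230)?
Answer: 31416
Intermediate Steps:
Add(Function('w')(-206), 31230) = Add(186, 31230) = 31416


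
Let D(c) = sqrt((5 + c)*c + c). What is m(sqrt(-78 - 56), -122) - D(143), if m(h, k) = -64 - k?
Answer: 58 - sqrt(21307) ≈ -87.969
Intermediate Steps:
D(c) = sqrt(c + c*(5 + c)) (D(c) = sqrt(c*(5 + c) + c) = sqrt(c + c*(5 + c)))
m(sqrt(-78 - 56), -122) - D(143) = (-64 - 1*(-122)) - sqrt(143*(6 + 143)) = (-64 + 122) - sqrt(143*149) = 58 - sqrt(21307)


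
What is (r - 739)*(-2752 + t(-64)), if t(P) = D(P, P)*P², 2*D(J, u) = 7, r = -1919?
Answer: -30790272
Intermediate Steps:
D(J, u) = 7/2 (D(J, u) = (½)*7 = 7/2)
t(P) = 7*P²/2
(r - 739)*(-2752 + t(-64)) = (-1919 - 739)*(-2752 + (7/2)*(-64)²) = -2658*(-2752 + (7/2)*4096) = -2658*(-2752 + 14336) = -2658*11584 = -30790272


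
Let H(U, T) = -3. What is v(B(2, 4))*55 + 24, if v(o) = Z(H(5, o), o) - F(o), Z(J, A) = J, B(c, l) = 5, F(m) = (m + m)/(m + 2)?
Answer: -1537/7 ≈ -219.57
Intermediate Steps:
F(m) = 2*m/(2 + m) (F(m) = (2*m)/(2 + m) = 2*m/(2 + m))
v(o) = -3 - 2*o/(2 + o)
v(B(2, 4))*55 + 24 = ((-6 - 5*5)/(2 + 5))*55 + 24 = ((-6 - 25)/7)*55 + 24 = ((⅐)*(-31))*55 + 24 = -31/7*55 + 24 = -1705/7 + 24 = -1537/7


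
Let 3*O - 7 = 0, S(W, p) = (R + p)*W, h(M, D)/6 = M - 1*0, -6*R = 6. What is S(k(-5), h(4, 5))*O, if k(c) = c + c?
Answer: -1610/3 ≈ -536.67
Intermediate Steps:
R = -1 (R = -⅙*6 = -1)
h(M, D) = 6*M (h(M, D) = 6*(M - 1*0) = 6*(M + 0) = 6*M)
k(c) = 2*c
S(W, p) = W*(-1 + p) (S(W, p) = (-1 + p)*W = W*(-1 + p))
O = 7/3 (O = 7/3 + (⅓)*0 = 7/3 + 0 = 7/3 ≈ 2.3333)
S(k(-5), h(4, 5))*O = ((2*(-5))*(-1 + 6*4))*(7/3) = -10*(-1 + 24)*(7/3) = -10*23*(7/3) = -230*7/3 = -1610/3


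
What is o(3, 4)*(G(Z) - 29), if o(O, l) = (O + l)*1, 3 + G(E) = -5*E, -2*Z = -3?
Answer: -553/2 ≈ -276.50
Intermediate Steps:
Z = 3/2 (Z = -½*(-3) = 3/2 ≈ 1.5000)
G(E) = -3 - 5*E
o(O, l) = O + l
o(3, 4)*(G(Z) - 29) = (3 + 4)*((-3 - 5*3/2) - 29) = 7*((-3 - 15/2) - 29) = 7*(-21/2 - 29) = 7*(-79/2) = -553/2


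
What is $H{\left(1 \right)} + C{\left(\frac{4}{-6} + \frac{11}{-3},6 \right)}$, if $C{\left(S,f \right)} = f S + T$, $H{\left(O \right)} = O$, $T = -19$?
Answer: $-44$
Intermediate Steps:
$C{\left(S,f \right)} = -19 + S f$ ($C{\left(S,f \right)} = f S - 19 = S f - 19 = -19 + S f$)
$H{\left(1 \right)} + C{\left(\frac{4}{-6} + \frac{11}{-3},6 \right)} = 1 + \left(-19 + \left(\frac{4}{-6} + \frac{11}{-3}\right) 6\right) = 1 + \left(-19 + \left(4 \left(- \frac{1}{6}\right) + 11 \left(- \frac{1}{3}\right)\right) 6\right) = 1 + \left(-19 + \left(- \frac{2}{3} - \frac{11}{3}\right) 6\right) = 1 - 45 = -44$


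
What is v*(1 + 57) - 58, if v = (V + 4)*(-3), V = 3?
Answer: -1276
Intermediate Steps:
v = -21 (v = (3 + 4)*(-3) = 7*(-3) = -21)
v*(1 + 57) - 58 = -21*(1 + 57) - 58 = -21*58 - 58 = -1218 - 58 = -1276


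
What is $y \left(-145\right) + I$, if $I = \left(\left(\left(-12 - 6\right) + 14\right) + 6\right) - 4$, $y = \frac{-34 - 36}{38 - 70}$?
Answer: $- \frac{5107}{16} \approx -319.19$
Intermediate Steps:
$y = \frac{35}{16}$ ($y = - \frac{70}{-32} = \left(-70\right) \left(- \frac{1}{32}\right) = \frac{35}{16} \approx 2.1875$)
$I = -2$ ($I = \left(\left(-18 + 14\right) + 6\right) - 4 = \left(-4 + 6\right) - 4 = 2 - 4 = -2$)
$y \left(-145\right) + I = \frac{35}{16} \left(-145\right) - 2 = - \frac{5075}{16} - 2 = - \frac{5107}{16}$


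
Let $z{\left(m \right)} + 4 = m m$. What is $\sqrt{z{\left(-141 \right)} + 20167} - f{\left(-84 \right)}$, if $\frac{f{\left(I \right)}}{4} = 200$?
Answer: $-800 + 2 \sqrt{10011} \approx -599.89$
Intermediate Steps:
$z{\left(m \right)} = -4 + m^{2}$ ($z{\left(m \right)} = -4 + m m = -4 + m^{2}$)
$f{\left(I \right)} = 800$ ($f{\left(I \right)} = 4 \cdot 200 = 800$)
$\sqrt{z{\left(-141 \right)} + 20167} - f{\left(-84 \right)} = \sqrt{\left(-4 + \left(-141\right)^{2}\right) + 20167} - 800 = \sqrt{\left(-4 + 19881\right) + 20167} - 800 = \sqrt{19877 + 20167} - 800 = \sqrt{40044} - 800 = 2 \sqrt{10011} - 800 = -800 + 2 \sqrt{10011}$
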